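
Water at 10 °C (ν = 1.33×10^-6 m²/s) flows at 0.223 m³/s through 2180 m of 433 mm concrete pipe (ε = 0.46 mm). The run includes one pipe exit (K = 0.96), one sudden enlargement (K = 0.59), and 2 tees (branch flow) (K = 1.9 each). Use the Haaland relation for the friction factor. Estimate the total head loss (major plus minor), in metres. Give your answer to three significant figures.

H_L ≈ 12.7 m

V = 4Q/(πD²) = 1.514 m/s; V²/2g = 0.1169 m
Re = 4.93×10^5, ε/D = 0.00106 → f = 0.02048 (Haaland)
Major: h_f = f(L/D)·V²/2g = 0.02048·5035·0.1169 = 12.05 m
Minor: ΣK = 5.35; h_m = ΣK·V²/2g = 0.6254 m
Total H_L = 12.05 + 0.6254 = 12.68 m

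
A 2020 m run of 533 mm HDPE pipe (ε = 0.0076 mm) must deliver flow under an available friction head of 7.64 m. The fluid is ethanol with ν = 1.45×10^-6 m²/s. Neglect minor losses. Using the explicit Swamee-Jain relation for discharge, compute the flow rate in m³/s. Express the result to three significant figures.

Swamee-Jain (Type II): Q = -0.965·√(gD⁵h_f/L)·ln[ε/(3.7D) + √(3.17ν²L/(gD³h_f))]
√(gD⁵h_f/L) = √(9.81·0.533⁵·7.64/2020) = 0.03995
ε/(3.7D) = 3.85×10^-6; √(3.17ν²L/(gD³h_f)) = 3.44×10^-5
Q = -0.965·0.03995·ln(3.830×10^-5) = 0.3921 m³/s
Check: V = 1.76 m/s, Re = 6.46×10^5, f = 0.01278, h_f = 7.62 m ≈ 7.64 m ✓

Q ≈ 0.392 m³/s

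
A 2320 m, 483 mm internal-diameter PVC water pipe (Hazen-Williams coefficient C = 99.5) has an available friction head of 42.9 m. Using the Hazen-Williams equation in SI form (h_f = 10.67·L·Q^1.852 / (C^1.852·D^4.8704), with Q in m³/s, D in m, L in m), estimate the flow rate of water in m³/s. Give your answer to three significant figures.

Rearranging: Q = [h_f·C^1.852·D^4.8704 / (10.67·L)]^(1/1.852)
Q = [42.9·99.5^1.852·0.483^4.8704 / (10.67·2320)]^0.540 = 0.4740 m³/s

Q ≈ 0.474 m³/s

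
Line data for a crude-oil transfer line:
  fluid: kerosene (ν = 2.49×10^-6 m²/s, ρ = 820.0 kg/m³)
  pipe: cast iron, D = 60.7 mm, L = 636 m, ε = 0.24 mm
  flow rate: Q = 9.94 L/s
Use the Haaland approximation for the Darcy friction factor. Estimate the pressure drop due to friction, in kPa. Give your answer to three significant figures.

V = 4Q/(πD²) = 4·0.00994/(π·0.0607²) = 3.435 m/s
Re = VD/ν = 3.435·0.0607/2.49×10^-6 = 8.37×10^4 → turbulent
ε/D = 0.24/60.7 = 0.00395
Haaland: f = 0.02954
h_f = f(L/D)V²/(2g) = 0.02954·(636/0.0607)·3.435²/(2·9.81) = 186.2 m
Δp = ρg·h_f = 820.0·9.81·186.2 = 1497 kPa

Δp ≈ 1500 kPa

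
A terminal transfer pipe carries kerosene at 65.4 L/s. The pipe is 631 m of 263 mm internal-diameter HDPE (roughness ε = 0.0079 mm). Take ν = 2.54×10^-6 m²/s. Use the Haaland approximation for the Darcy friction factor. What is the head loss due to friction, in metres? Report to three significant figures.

V = 4Q/(πD²) = 4·0.0654/(π·0.263²) = 1.204 m/s
Re = VD/ν = 1.204·0.263/2.54×10^-6 = 1.25×10^5 → turbulent
ε/D = 0.0079/263 = 3.00×10^-5
Haaland: f = 0.01717
h_f = f(L/D)V²/(2g) = 0.01717·(631/0.263)·1.204²/(2·9.81) = 3.043 m

h_f ≈ 3.04 m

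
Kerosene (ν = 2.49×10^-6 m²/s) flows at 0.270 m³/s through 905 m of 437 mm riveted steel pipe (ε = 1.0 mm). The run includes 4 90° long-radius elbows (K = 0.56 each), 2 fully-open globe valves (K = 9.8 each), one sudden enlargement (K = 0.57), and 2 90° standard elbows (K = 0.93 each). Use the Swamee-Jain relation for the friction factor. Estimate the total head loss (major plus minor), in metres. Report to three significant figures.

V = 4Q/(πD²) = 1.800 m/s; V²/2g = 0.1652 m
Re = 3.16×10^5, ε/D = 0.00229 → f = 0.02495 (Swamee-Jain)
Major: h_f = f(L/D)·V²/2g = 0.02495·2071·0.1652 = 8.533 m
Minor: ΣK = 24.3; h_m = ΣK·V²/2g = 4.009 m
Total H_L = 8.533 + 4.009 = 12.54 m

H_L ≈ 12.5 m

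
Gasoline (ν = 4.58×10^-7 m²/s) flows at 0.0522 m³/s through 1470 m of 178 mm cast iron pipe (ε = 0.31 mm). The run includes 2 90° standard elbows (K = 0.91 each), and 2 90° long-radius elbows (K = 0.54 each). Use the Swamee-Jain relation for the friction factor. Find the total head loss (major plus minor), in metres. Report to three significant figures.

H_L ≈ 43.1 m

V = 4Q/(πD²) = 2.098 m/s; V²/2g = 0.2243 m
Re = 8.15×10^5, ε/D = 0.00174 → f = 0.02292 (Swamee-Jain)
Major: h_f = f(L/D)·V²/2g = 0.02292·8258·0.2243 = 42.45 m
Minor: ΣK = 2.90; h_m = ΣK·V²/2g = 0.6504 m
Total H_L = 42.45 + 0.6504 = 43.10 m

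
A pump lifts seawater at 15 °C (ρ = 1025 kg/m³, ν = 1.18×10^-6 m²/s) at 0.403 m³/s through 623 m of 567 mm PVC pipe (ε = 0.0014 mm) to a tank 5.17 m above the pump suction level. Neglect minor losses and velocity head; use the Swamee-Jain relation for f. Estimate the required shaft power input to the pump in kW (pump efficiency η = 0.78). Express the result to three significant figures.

P_shaft ≈ 35.9 kW

V = 4Q/(πD²) = 1.596 m/s; Re = 7.67×10^5; ε/D = 2.47×10^-6; f = 0.01220
h_f = f(L/D)V²/2g = 1.740 m
Total head H = z + h_f = 5.17 + 1.740 = 6.910 m
P_hyd = ρgQH = 1025·9.81·0.403·6.910 = 28.00 kW
P_shaft = P_hyd/η = 28.00/0.78 = 35.90 kW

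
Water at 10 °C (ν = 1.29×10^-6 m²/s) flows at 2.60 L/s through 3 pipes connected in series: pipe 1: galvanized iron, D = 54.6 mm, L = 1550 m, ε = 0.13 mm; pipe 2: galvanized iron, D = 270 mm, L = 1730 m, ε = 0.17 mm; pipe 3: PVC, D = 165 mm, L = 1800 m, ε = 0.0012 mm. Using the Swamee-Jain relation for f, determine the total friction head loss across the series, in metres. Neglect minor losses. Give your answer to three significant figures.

H ≈ 49.8 m

Pipe 1: V = 1.110 m/s, Re = 4.70×10^4, ε/D = 0.00238, f = 0.02779, h_1 = f(L/D)V²/2g = 49.58 m
Pipe 2: V = 0.04541 m/s, Re = 9500, ε/D = 6.30×10^-4, f = 0.03247, h_2 = f(L/D)V²/2g = 0.02187 m
Pipe 3: V = 0.1216 m/s, Re = 1.56×10^4, ε/D = 7.27×10^-6, f = 0.02754, h_3 = f(L/D)V²/2g = 0.2264 m
Series → Q common, losses add: H = Σh = 49.83 m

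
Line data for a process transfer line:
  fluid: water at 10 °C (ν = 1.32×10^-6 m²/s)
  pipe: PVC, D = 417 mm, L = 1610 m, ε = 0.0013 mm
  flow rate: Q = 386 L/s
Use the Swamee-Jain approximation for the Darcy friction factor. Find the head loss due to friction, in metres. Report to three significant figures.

V = 4Q/(πD²) = 4·0.386/(π·0.417²) = 2.826 m/s
Re = VD/ν = 2.826·0.417/1.32×10^-6 = 8.93×10^5 → turbulent
ε/D = 0.0013/417 = 3.12×10^-6
Swamee-Jain: f = 0.01190
h_f = f(L/D)V²/(2g) = 0.01190·(1610/0.417)·2.826²/(2·9.81) = 18.71 m

h_f ≈ 18.7 m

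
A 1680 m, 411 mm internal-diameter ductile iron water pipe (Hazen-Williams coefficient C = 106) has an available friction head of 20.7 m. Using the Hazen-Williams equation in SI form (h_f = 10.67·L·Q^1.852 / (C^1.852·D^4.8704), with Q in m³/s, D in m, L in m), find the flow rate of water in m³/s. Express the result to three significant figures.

Rearranging: Q = [h_f·C^1.852·D^4.8704 / (10.67·L)]^(1/1.852)
Q = [20.7·106^1.852·0.411^4.8704 / (10.67·1680)]^0.540 = 0.2653 m³/s

Q ≈ 0.265 m³/s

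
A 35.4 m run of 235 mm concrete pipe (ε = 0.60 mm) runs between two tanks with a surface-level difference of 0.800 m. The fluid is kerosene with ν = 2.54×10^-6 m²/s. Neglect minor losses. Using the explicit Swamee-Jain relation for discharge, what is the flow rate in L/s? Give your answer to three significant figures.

Q ≈ 87.1 L/s

Swamee-Jain (Type II): Q = -0.965·√(gD⁵h_f/L)·ln[ε/(3.7D) + √(3.17ν²L/(gD³h_f))]
√(gD⁵h_f/L) = √(9.81·0.235⁵·0.800/35.4) = 0.01261
ε/(3.7D) = 6.90×10^-4; √(3.17ν²L/(gD³h_f)) = 8.43×10^-5
Q = -0.965·0.01261·ln(7.744×10^-4) = 0.08714 m³/s
Check: V = 2.01 m/s, Re = 1.86×10^5, f = 0.02601, h_f = 0.806 m ≈ 0.800 m ✓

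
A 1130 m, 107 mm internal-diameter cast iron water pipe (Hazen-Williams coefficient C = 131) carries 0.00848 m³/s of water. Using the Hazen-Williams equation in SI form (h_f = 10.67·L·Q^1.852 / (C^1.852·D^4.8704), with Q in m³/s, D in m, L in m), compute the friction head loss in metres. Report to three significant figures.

h_f ≈ 11.2 m

h_f = 10.67·1130·0.00848^1.852 / (131^1.852·0.107^4.8704) = 11.24 m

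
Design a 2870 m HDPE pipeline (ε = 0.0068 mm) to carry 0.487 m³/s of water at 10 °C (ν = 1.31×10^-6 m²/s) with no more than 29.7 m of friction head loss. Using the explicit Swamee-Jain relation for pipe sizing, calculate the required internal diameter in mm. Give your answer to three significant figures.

Swamee-Jain (Type III): D = 0.66·[ε^1.25·(LQ²/(gh_f))^4.75 + ν·Q^9.4·(L/(gh_f))^5.2]^0.04
LQ²/(gh_f) = 2.336; L/(gh_f) = 9.850
Term 1 = ε^1.25·(…)^4.75 = 1.95×10^-5; Term 2 = ν·Q^9.4·(…)^5.2 = 2.22×10^-4
D = 0.66·(1.95×10^-5 + 2.22×10^-4)^0.04 = 0.4730 m = 473 mm
Check: V = 2.77 m/s, Re = 1.00×10^6, f = 0.01195, h_f = 28.4 m ≈ 29.7 m ✓

D ≈ 473 mm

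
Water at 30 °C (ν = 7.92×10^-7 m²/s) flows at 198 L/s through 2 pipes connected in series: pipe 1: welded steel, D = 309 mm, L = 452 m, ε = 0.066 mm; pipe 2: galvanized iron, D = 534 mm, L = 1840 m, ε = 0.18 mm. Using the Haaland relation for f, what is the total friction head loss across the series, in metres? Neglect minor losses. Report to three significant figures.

Pipe 1: V = 2.640 m/s, Re = 1.03×10^6, ε/D = 2.14×10^-4, f = 0.01473, h_1 = f(L/D)V²/2g = 7.654 m
Pipe 2: V = 0.8841 m/s, Re = 5.96×10^5, ε/D = 3.37×10^-4, f = 0.01629, h_2 = f(L/D)V²/2g = 2.235 m
Series → Q common, losses add: H = Σh = 9.890 m

H ≈ 9.89 m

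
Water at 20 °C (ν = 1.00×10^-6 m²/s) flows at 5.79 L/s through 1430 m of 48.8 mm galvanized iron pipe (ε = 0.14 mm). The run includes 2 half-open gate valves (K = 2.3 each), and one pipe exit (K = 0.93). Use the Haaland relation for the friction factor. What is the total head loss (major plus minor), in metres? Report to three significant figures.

H_L ≈ 385 m

V = 4Q/(πD²) = 3.096 m/s; V²/2g = 0.4884 m
Re = 1.51×10^5, ε/D = 0.00287 → f = 0.02670 (Haaland)
Major: h_f = f(L/D)·V²/2g = 0.02670·29303·0.4884 = 382.2 m
Minor: ΣK = 5.53; h_m = ΣK·V²/2g = 2.701 m
Total H_L = 382.2 + 2.701 = 384.9 m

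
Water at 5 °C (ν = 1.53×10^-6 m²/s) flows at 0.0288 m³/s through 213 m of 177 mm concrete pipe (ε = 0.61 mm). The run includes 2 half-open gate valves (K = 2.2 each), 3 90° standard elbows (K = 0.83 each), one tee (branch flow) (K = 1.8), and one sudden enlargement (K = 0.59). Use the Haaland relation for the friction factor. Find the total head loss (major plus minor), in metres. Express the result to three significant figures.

H_L ≈ 3.01 m

V = 4Q/(πD²) = 1.170 m/s; V²/2g = 0.06983 m
Re = 1.35×10^5, ε/D = 0.00345 → f = 0.02807 (Haaland)
Major: h_f = f(L/D)·V²/2g = 0.02807·1203·0.06983 = 2.359 m
Minor: ΣK = 9.28; h_m = ΣK·V²/2g = 0.6480 m
Total H_L = 2.359 + 0.6480 = 3.007 m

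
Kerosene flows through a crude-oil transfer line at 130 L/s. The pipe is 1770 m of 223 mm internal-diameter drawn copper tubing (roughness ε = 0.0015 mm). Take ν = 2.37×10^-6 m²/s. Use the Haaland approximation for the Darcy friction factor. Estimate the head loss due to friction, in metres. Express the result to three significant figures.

V = 4Q/(πD²) = 4·0.130/(π·0.223²) = 3.328 m/s
Re = VD/ν = 3.328·0.223/2.37×10^-6 = 3.13×10^5 → turbulent
ε/D = 0.0015/223 = 6.73×10^-6
Haaland: f = 0.01428
h_f = f(L/D)V²/(2g) = 0.01428·(1770/0.223)·3.328²/(2·9.81) = 64.01 m

h_f ≈ 64.0 m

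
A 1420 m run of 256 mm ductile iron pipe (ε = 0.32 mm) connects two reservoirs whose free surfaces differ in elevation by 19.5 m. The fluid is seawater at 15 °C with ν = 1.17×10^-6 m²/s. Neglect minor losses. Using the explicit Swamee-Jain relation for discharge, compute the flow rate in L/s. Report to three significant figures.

Q ≈ 92.4 L/s

Swamee-Jain (Type II): Q = -0.965·√(gD⁵h_f/L)·ln[ε/(3.7D) + √(3.17ν²L/(gD³h_f))]
√(gD⁵h_f/L) = √(9.81·0.256⁵·19.5/1420) = 0.01217
ε/(3.7D) = 3.38×10^-4; √(3.17ν²L/(gD³h_f)) = 4.38×10^-5
Q = -0.965·0.01217·ln(3.817×10^-4) = 0.09244 m³/s
Check: V = 1.80 m/s, Re = 3.93×10^5, f = 0.02152, h_f = 19.6 m ≈ 19.5 m ✓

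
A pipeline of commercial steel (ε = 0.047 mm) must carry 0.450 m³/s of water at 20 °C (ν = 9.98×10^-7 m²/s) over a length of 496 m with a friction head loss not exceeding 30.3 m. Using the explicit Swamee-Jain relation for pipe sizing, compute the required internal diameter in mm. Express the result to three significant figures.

Swamee-Jain (Type III): D = 0.66·[ε^1.25·(LQ²/(gh_f))^4.75 + ν·Q^9.4·(L/(gh_f))^5.2]^0.04
LQ²/(gh_f) = 0.3379; L/(gh_f) = 1.669
Term 1 = ε^1.25·(…)^4.75 = 2.25×10^-8; Term 2 = ν·Q^9.4·(…)^5.2 = 7.86×10^-9
D = 0.66·(2.25×10^-8 + 7.86×10^-9)^0.04 = 0.3302 m = 330 mm
Check: V = 5.25 m/s, Re = 1.74×10^6, f = 0.01364, h_f = 28.8 m ≈ 30.3 m ✓

D ≈ 330 mm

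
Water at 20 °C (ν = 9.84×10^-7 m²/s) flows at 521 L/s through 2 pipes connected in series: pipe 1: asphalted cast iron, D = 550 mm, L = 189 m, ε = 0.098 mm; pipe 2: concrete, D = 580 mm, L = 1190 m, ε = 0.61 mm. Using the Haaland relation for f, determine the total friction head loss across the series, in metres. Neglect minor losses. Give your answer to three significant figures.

H ≈ 9.39 m

Pipe 1: V = 2.193 m/s, Re = 1.23×10^6, ε/D = 1.78×10^-4, f = 0.01420, h_1 = f(L/D)V²/2g = 1.196 m
Pipe 2: V = 1.972 m/s, Re = 1.16×10^6, ε/D = 0.00105, f = 0.02014, h_2 = f(L/D)V²/2g = 8.190 m
Series → Q common, losses add: H = Σh = 9.386 m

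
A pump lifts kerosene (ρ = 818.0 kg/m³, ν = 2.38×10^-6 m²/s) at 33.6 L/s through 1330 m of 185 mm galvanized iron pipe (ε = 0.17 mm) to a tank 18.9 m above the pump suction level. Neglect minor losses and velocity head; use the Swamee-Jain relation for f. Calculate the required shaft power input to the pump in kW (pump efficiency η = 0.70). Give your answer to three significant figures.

P_shaft ≈ 12.2 kW

V = 4Q/(πD²) = 1.250 m/s; Re = 9.72×10^4; ε/D = 9.19×10^-4; f = 0.02212
h_f = f(L/D)V²/2g = 12.66 m
Total head H = z + h_f = 18.9 + 12.66 = 31.56 m
P_hyd = ρgQH = 818.0·9.81·0.0336·31.56 = 8.510 kW
P_shaft = P_hyd/η = 8.510/0.70 = 12.16 kW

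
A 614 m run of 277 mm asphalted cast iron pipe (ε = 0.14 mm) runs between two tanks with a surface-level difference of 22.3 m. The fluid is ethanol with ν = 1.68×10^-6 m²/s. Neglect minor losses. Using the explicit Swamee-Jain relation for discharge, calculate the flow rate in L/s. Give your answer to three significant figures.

Q ≈ 202 L/s

Swamee-Jain (Type II): Q = -0.965·√(gD⁵h_f/L)·ln[ε/(3.7D) + √(3.17ν²L/(gD³h_f))]
√(gD⁵h_f/L) = √(9.81·0.277⁵·22.3/614) = 0.02410
ε/(3.7D) = 1.37×10^-4; √(3.17ν²L/(gD³h_f)) = 3.44×10^-5
Q = -0.965·0.02410·ln(1.710×10^-4) = 0.2018 m³/s
Check: V = 3.35 m/s, Re = 5.52×10^5, f = 0.01773, h_f = 22.4 m ≈ 22.3 m ✓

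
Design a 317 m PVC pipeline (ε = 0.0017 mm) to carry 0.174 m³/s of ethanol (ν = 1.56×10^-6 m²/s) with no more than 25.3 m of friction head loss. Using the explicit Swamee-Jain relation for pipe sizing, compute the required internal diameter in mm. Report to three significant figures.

Swamee-Jain (Type III): D = 0.66·[ε^1.25·(LQ²/(gh_f))^4.75 + ν·Q^9.4·(L/(gh_f))^5.2]^0.04
LQ²/(gh_f) = 0.03867; L/(gh_f) = 1.277
Term 1 = ε^1.25·(…)^4.75 = 1.20×10^-14; Term 2 = ν·Q^9.4·(…)^5.2 = 4.04×10^-13
D = 0.66·(1.20×10^-14 + 4.04×10^-13)^0.04 = 0.2110 m = 211 mm
Check: V = 4.98 m/s, Re = 6.73×10^5, f = 0.01258, h_f = 23.8 m ≈ 25.3 m ✓

D ≈ 211 mm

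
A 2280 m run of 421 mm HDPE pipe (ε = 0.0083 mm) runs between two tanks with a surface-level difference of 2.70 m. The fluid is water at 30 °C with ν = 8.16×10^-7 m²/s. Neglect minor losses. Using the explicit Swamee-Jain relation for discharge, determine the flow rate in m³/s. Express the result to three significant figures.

Swamee-Jain (Type II): Q = -0.965·√(gD⁵h_f/L)·ln[ε/(3.7D) + √(3.17ν²L/(gD³h_f))]
√(gD⁵h_f/L) = √(9.81·0.421⁵·2.70/2280) = 0.01240
ε/(3.7D) = 5.33×10^-6; √(3.17ν²L/(gD³h_f)) = 4.93×10^-5
Q = -0.965·0.01240·ln(5.467×10^-5) = 0.1174 m³/s
Check: V = 0.843 m/s, Re = 4.35×10^5, f = 0.01371, h_f = 2.69 m ≈ 2.70 m ✓

Q ≈ 0.117 m³/s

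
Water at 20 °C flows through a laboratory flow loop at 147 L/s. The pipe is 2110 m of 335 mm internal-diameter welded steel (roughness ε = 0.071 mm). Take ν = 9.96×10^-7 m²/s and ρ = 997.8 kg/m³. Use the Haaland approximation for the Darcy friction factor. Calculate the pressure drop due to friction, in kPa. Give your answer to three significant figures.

Δp ≈ 133 kPa

V = 4Q/(πD²) = 4·0.147/(π·0.335²) = 1.668 m/s
Re = VD/ν = 1.668·0.335/9.96×10^-7 = 5.61×10^5 → turbulent
ε/D = 0.071/335 = 2.12×10^-4
Haaland: f = 0.01526
h_f = f(L/D)V²/(2g) = 0.01526·(2110/0.335)·1.668²/(2·9.81) = 13.63 m
Δp = ρg·h_f = 997.8·9.81·13.63 = 133.4 kPa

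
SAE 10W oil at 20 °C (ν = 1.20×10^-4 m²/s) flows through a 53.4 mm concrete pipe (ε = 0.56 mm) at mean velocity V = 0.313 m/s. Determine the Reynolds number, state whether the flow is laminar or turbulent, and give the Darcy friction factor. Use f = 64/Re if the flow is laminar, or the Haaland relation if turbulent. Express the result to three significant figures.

Re = VD/ν = 0.3130·0.0534/1.20×10^-4 = 139
Re < 2300 → laminar → f = 64/Re = 0.4595

Re ≈ 139; laminar; f = 64/Re ≈ 0.459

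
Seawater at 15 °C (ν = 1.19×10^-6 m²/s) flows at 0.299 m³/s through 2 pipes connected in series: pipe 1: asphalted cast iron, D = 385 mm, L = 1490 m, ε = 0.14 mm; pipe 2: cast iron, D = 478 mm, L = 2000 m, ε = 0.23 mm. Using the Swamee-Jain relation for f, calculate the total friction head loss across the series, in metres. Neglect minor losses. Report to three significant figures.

Pipe 1: V = 2.568 m/s, Re = 8.31×10^5, ε/D = 3.64×10^-4, f = 0.01642, h_1 = f(L/D)V²/2g = 21.36 m
Pipe 2: V = 1.666 m/s, Re = 6.69×10^5, ε/D = 4.81×10^-4, f = 0.01742, h_2 = f(L/D)V²/2g = 10.31 m
Series → Q common, losses add: H = Σh = 31.68 m

H ≈ 31.7 m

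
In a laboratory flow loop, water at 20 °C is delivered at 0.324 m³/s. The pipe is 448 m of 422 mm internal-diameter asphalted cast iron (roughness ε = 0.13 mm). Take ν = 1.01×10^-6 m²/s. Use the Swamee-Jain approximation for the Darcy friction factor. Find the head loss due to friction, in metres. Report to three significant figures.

V = 4Q/(πD²) = 4·0.324/(π·0.422²) = 2.316 m/s
Re = VD/ν = 2.316·0.422/1.01×10^-6 = 9.68×10^5 → turbulent
ε/D = 0.13/422 = 3.08×10^-4
Swamee-Jain: f = 0.01585
h_f = f(L/D)V²/(2g) = 0.01585·(448/0.422)·2.316²/(2·9.81) = 4.602 m

h_f ≈ 4.60 m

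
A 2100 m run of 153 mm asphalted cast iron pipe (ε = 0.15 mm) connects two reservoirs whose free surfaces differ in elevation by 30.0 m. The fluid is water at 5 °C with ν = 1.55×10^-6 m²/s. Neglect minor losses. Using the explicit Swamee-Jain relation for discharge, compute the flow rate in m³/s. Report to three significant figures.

Swamee-Jain (Type II): Q = -0.965·√(gD⁵h_f/L)·ln[ε/(3.7D) + √(3.17ν²L/(gD³h_f))]
√(gD⁵h_f/L) = √(9.81·0.153⁵·30.0/2100) = 0.003428
ε/(3.7D) = 2.65×10^-4; √(3.17ν²L/(gD³h_f)) = 1.23×10^-4
Q = -0.965·0.003428·ln(3.882×10^-4) = 0.02598 m³/s
Check: V = 1.41 m/s, Re = 1.39×10^5, f = 0.02165, h_f = 30.2 m ≈ 30.0 m ✓

Q ≈ 0.0260 m³/s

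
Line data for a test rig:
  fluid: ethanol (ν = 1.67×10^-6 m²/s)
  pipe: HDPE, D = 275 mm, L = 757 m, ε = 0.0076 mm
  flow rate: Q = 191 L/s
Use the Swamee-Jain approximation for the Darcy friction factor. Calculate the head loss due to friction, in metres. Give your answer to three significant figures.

h_f ≈ 19.4 m

V = 4Q/(πD²) = 4·0.191/(π·0.275²) = 3.216 m/s
Re = VD/ν = 3.216·0.275/1.67×10^-6 = 5.30×10^5 → turbulent
ε/D = 0.0076/275 = 2.76×10^-5
Swamee-Jain: f = 0.01340
h_f = f(L/D)V²/(2g) = 0.01340·(757/0.275)·3.216²/(2·9.81) = 19.44 m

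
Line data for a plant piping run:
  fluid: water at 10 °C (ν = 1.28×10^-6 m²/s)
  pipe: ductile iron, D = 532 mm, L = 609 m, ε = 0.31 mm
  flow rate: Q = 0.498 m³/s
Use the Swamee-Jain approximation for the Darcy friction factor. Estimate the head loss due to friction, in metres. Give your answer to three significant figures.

h_f ≈ 5.23 m

V = 4Q/(πD²) = 4·0.498/(π·0.532²) = 2.240 m/s
Re = VD/ν = 2.240·0.532/1.28×10^-6 = 9.31×10^5 → turbulent
ε/D = 0.31/532 = 5.83×10^-4
Swamee-Jain: f = 0.01787
h_f = f(L/D)V²/(2g) = 0.01787·(609/0.532)·2.240²/(2·9.81) = 5.233 m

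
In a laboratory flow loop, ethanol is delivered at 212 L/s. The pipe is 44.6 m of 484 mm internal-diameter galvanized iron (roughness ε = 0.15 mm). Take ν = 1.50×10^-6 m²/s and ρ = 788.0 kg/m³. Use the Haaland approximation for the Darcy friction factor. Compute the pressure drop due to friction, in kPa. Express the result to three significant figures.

Δp ≈ 0.799 kPa

V = 4Q/(πD²) = 4·0.212/(π·0.484²) = 1.152 m/s
Re = VD/ν = 1.152·0.484/1.50×10^-6 = 3.72×10^5 → turbulent
ε/D = 0.15/484 = 3.10×10^-4
Haaland: f = 0.01657
h_f = f(L/D)V²/(2g) = 0.01657·(44.6/0.484)·1.152²/(2·9.81) = 0.1034 m
Δp = ρg·h_f = 788.0·9.81·0.1034 = 0.7990 kPa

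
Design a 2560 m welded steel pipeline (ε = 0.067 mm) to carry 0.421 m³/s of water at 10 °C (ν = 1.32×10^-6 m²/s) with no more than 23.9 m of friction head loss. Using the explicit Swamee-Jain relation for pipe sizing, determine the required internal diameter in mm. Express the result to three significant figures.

D ≈ 473 mm

Swamee-Jain (Type III): D = 0.66·[ε^1.25·(LQ²/(gh_f))^4.75 + ν·Q^9.4·(L/(gh_f))^5.2]^0.04
LQ²/(gh_f) = 1.935; L/(gh_f) = 10.92
Term 1 = ε^1.25·(…)^4.75 = 1.40×10^-4; Term 2 = ν·Q^9.4·(…)^5.2 = 9.71×10^-5
D = 0.66·(1.40×10^-4 + 9.71×10^-5)^0.04 = 0.4726 m = 473 mm
Check: V = 2.40 m/s, Re = 8.59×10^5, f = 0.01424, h_f = 22.6 m ≈ 23.9 m ✓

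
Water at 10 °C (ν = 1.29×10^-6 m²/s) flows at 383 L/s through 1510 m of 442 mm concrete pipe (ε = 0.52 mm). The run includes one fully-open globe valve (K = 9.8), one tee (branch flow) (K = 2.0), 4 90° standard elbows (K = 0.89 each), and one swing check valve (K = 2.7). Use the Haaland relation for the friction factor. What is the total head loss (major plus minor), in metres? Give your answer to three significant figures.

V = 4Q/(πD²) = 2.496 m/s; V²/2g = 0.3176 m
Re = 8.55×10^5, ε/D = 0.00118 → f = 0.02075 (Haaland)
Major: h_f = f(L/D)·V²/2g = 0.02075·3416·0.3176 = 22.51 m
Minor: ΣK = 18.1; h_m = ΣK·V²/2g = 5.735 m
Total H_L = 22.51 + 5.735 = 28.25 m

H_L ≈ 28.3 m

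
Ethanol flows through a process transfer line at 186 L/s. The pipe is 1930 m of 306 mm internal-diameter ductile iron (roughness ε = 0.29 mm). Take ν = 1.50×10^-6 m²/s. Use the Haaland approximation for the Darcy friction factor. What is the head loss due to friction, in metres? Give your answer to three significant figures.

h_f ≈ 41.0 m

V = 4Q/(πD²) = 4·0.186/(π·0.306²) = 2.529 m/s
Re = VD/ν = 2.529·0.306/1.50×10^-6 = 5.16×10^5 → turbulent
ε/D = 0.29/306 = 9.48×10^-4
Haaland: f = 0.01995
h_f = f(L/D)V²/(2g) = 0.01995·(1930/0.306)·2.529²/(2·9.81) = 41.02 m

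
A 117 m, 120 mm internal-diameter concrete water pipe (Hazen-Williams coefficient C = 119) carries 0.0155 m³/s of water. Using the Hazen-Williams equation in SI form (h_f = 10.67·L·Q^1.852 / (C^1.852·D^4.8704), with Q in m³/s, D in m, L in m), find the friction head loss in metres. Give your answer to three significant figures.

h_f = 10.67·117·0.0155^1.852 / (119^1.852·0.120^4.8704) = 2.430 m

h_f ≈ 2.43 m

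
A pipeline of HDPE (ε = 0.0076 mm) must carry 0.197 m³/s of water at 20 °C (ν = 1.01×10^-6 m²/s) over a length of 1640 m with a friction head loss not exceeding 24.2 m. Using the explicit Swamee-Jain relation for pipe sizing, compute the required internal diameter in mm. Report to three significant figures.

D ≈ 310 mm

Swamee-Jain (Type III): D = 0.66·[ε^1.25·(LQ²/(gh_f))^4.75 + ν·Q^9.4·(L/(gh_f))^5.2]^0.04
LQ²/(gh_f) = 0.2681; L/(gh_f) = 6.908
Term 1 = ε^1.25·(…)^4.75 = 7.68×10^-10; Term 2 = ν·Q^9.4·(…)^5.2 = 5.46×10^-9
D = 0.66·(7.68×10^-10 + 5.46×10^-9)^0.04 = 0.3100 m = 310 mm
Check: V = 2.61 m/s, Re = 8.01×10^5, f = 0.01256, h_f = 23.1 m ≈ 24.2 m ✓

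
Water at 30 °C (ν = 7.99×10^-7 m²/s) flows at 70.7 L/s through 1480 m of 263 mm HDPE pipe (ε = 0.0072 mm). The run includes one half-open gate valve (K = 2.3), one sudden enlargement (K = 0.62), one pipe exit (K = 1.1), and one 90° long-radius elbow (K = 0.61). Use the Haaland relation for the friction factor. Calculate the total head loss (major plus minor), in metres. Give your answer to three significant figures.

V = 4Q/(πD²) = 1.301 m/s; V²/2g = 0.08633 m
Re = 4.28×10^5, ε/D = 2.74×10^-5 → f = 0.01373 (Haaland)
Major: h_f = f(L/D)·V²/2g = 0.01373·5627·0.08633 = 6.668 m
Minor: ΣK = 4.63; h_m = ΣK·V²/2g = 0.3997 m
Total H_L = 6.668 + 0.3997 = 7.068 m

H_L ≈ 7.07 m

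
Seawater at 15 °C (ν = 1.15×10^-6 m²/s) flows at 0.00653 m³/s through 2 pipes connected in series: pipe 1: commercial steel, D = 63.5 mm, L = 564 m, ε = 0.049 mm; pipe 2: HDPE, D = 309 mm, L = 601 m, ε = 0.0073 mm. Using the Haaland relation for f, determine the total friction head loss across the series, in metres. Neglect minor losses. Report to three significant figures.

Pipe 1: V = 2.062 m/s, Re = 1.14×10^5, ε/D = 7.72×10^-4, f = 0.02087, h_1 = f(L/D)V²/2g = 40.17 m
Pipe 2: V = 0.08708 m/s, Re = 2.34×10^4, ε/D = 2.36×10^-5, f = 0.02480, h_2 = f(L/D)V²/2g = 0.01864 m
Series → Q common, losses add: H = Σh = 40.19 m

H ≈ 40.2 m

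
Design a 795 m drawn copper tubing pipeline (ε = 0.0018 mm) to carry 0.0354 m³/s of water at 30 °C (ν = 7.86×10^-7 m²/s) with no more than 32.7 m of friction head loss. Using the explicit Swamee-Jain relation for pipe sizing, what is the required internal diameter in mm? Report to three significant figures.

Swamee-Jain (Type III): D = 0.66·[ε^1.25·(LQ²/(gh_f))^4.75 + ν·Q^9.4·(L/(gh_f))^5.2]^0.04
LQ²/(gh_f) = 0.003106; L/(gh_f) = 2.478
Term 1 = ε^1.25·(…)^4.75 = 8.07×10^-20; Term 2 = ν·Q^9.4·(…)^5.2 = 2.02×10^-18
D = 0.66·(8.07×10^-20 + 2.02×10^-18)^0.04 = 0.1296 m = 130 mm
Check: V = 2.69 m/s, Re = 4.43×10^5, f = 0.01359, h_f = 30.6 m ≈ 32.7 m ✓

D ≈ 130 mm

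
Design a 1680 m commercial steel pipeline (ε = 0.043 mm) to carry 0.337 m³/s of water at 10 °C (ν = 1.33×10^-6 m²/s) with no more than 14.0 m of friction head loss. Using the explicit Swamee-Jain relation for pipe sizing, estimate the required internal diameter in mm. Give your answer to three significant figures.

D ≈ 439 mm

Swamee-Jain (Type III): D = 0.66·[ε^1.25·(LQ²/(gh_f))^4.75 + ν·Q^9.4·(L/(gh_f))^5.2]^0.04
LQ²/(gh_f) = 1.389; L/(gh_f) = 12.23
Term 1 = ε^1.25·(…)^4.75 = 1.66×10^-5; Term 2 = ν·Q^9.4·(…)^5.2 = 2.18×10^-5
D = 0.66·(1.66×10^-5 + 2.18×10^-5)^0.04 = 0.4395 m = 439 mm
Check: V = 2.22 m/s, Re = 7.34×10^5, f = 0.01386, h_f = 13.3 m ≈ 14.0 m ✓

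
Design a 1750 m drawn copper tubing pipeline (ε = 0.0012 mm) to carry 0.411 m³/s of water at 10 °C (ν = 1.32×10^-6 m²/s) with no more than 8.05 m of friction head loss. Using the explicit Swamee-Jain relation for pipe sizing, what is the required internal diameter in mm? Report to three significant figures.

D ≈ 524 mm

Swamee-Jain (Type III): D = 0.66·[ε^1.25·(LQ²/(gh_f))^4.75 + ν·Q^9.4·(L/(gh_f))^5.2]^0.04
LQ²/(gh_f) = 3.743; L/(gh_f) = 22.16
Term 1 = ε^1.25·(…)^4.75 = 2.10×10^-5; Term 2 = ν·Q^9.4·(…)^5.2 = 0.00307
D = 0.66·(2.10×10^-5 + 0.00307)^0.04 = 0.5238 m = 524 mm
Check: V = 1.91 m/s, Re = 7.57×10^5, f = 0.01222, h_f = 7.57 m ≈ 8.05 m ✓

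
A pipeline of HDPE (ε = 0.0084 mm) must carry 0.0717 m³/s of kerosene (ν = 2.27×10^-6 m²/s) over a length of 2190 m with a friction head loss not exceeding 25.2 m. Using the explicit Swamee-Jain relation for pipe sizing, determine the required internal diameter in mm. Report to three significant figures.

D ≈ 230 mm

Swamee-Jain (Type III): D = 0.66·[ε^1.25·(LQ²/(gh_f))^4.75 + ν·Q^9.4·(L/(gh_f))^5.2]^0.04
LQ²/(gh_f) = 0.04554; L/(gh_f) = 8.859
Term 1 = ε^1.25·(…)^4.75 = 1.92×10^-13; Term 2 = ν·Q^9.4·(…)^5.2 = 3.34×10^-12
D = 0.66·(1.92×10^-13 + 3.34×10^-12)^0.04 = 0.2299 m = 230 mm
Check: V = 1.73 m/s, Re = 1.75×10^5, f = 0.01625, h_f = 23.6 m ≈ 25.2 m ✓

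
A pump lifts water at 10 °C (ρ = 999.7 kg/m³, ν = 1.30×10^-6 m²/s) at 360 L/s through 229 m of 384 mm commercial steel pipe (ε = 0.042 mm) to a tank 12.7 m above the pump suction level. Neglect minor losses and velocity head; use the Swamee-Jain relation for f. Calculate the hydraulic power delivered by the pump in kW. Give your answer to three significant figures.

V = 4Q/(πD²) = 3.108 m/s; Re = 9.18×10^5; ε/D = 1.09×10^-4; f = 0.01374
h_f = f(L/D)V²/2g = 4.035 m
Total head H = z + h_f = 12.7 + 4.035 = 16.74 m
P_hyd = ρgQH = 999.7·9.81·0.360·16.74 = 59.08 kW

P_hyd ≈ 59.1 kW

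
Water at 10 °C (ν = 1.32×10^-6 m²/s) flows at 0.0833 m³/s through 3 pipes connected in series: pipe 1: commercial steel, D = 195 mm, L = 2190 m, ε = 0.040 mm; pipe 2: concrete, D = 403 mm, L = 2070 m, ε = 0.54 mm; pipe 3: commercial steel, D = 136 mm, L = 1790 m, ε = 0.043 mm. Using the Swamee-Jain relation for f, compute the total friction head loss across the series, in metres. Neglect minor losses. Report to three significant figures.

H ≈ 433 m

Pipe 1: V = 2.789 m/s, Re = 4.12×10^5, ε/D = 2.05×10^-4, f = 0.01583, h_1 = f(L/D)V²/2g = 70.50 m
Pipe 2: V = 0.6530 m/s, Re = 1.99×10^5, ε/D = 0.00134, f = 0.02244, h_2 = f(L/D)V²/2g = 2.506 m
Pipe 3: V = 5.734 m/s, Re = 5.91×10^5, ε/D = 3.16×10^-4, f = 0.01633, h_3 = f(L/D)V²/2g = 360.1 m
Series → Q common, losses add: H = Σh = 433.1 m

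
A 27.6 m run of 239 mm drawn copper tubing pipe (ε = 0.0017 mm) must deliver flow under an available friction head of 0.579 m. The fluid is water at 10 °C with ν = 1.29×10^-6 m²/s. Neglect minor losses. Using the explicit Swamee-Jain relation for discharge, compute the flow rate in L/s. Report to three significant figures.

Q ≈ 122 L/s

Swamee-Jain (Type II): Q = -0.965·√(gD⁵h_f/L)·ln[ε/(3.7D) + √(3.17ν²L/(gD³h_f))]
√(gD⁵h_f/L) = √(9.81·0.239⁵·0.579/27.6) = 0.01267
ε/(3.7D) = 1.92×10^-6; √(3.17ν²L/(gD³h_f)) = 4.33×10^-5
Q = -0.965·0.01267·ln(4.525×10^-5) = 0.1223 m³/s
Check: V = 2.73 m/s, Re = 5.05×10^5, f = 0.01318, h_f = 0.577 m ≈ 0.579 m ✓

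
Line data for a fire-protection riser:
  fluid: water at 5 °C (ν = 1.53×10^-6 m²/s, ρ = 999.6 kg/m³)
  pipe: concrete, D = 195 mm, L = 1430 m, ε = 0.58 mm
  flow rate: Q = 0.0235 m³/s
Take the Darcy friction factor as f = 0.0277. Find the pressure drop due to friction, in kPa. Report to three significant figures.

Δp ≈ 62.9 kPa

V = 4Q/(πD²) = 4·0.0235/(π·0.195²) = 0.7869 m/s
h_f = f(L/D)V²/(2g) = 0.02770·(1430/0.195)·0.7869²/(2·9.81) = 6.411 m
Δp = ρg·h_f = 999.6·9.81·6.411 = 62.86 kPa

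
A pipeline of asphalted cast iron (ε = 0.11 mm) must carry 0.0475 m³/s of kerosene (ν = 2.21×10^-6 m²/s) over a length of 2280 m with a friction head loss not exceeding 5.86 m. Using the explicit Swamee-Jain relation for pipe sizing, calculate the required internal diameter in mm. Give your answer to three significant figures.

Swamee-Jain (Type III): D = 0.66·[ε^1.25·(LQ²/(gh_f))^4.75 + ν·Q^9.4·(L/(gh_f))^5.2]^0.04
LQ²/(gh_f) = 0.08949; L/(gh_f) = 39.66
Term 1 = ε^1.25·(…)^4.75 = 1.18×10^-10; Term 2 = ν·Q^9.4·(…)^5.2 = 1.65×10^-10
D = 0.66·(1.18×10^-10 + 1.65×10^-10)^0.04 = 0.2739 m = 274 mm
Check: V = 0.806 m/s, Re = 9.99×10^4, f = 0.01998, h_f = 5.51 m ≈ 5.86 m ✓

D ≈ 274 mm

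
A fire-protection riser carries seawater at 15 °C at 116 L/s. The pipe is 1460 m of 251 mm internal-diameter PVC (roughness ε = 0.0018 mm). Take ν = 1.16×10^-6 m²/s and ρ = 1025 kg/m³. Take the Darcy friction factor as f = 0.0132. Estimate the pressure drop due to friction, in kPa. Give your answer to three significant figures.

V = 4Q/(πD²) = 4·0.116/(π·0.251²) = 2.344 m/s
h_f = f(L/D)V²/(2g) = 0.01320·(1460/0.251)·2.344²/(2·9.81) = 21.51 m
Δp = ρg·h_f = 1025·9.81·21.51 = 216.3 kPa

Δp ≈ 216 kPa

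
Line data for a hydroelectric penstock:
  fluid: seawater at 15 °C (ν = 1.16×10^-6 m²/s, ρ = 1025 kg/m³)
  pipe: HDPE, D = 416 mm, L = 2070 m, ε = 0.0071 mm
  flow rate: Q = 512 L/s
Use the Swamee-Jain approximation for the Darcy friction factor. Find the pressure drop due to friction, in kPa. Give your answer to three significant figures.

Δp ≈ 417 kPa

V = 4Q/(πD²) = 4·0.512/(π·0.416²) = 3.767 m/s
Re = VD/ν = 3.767·0.416/1.16×10^-6 = 1.35×10^6 → turbulent
ε/D = 0.0071/416 = 1.71×10^-5
Swamee-Jain: f = 0.01153
h_f = f(L/D)V²/(2g) = 0.01153·(2070/0.416)·3.767²/(2·9.81) = 41.49 m
Δp = ρg·h_f = 1025·9.81·41.49 = 417.2 kPa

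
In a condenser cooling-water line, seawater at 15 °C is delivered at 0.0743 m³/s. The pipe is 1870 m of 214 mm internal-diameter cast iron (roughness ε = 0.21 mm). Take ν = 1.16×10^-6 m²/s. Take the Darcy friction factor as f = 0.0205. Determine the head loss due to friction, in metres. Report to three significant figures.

V = 4Q/(πD²) = 4·0.0743/(π·0.214²) = 2.066 m/s
h_f = f(L/D)V²/(2g) = 0.02050·(1870/0.214)·2.066²/(2·9.81) = 38.96 m

h_f ≈ 39.0 m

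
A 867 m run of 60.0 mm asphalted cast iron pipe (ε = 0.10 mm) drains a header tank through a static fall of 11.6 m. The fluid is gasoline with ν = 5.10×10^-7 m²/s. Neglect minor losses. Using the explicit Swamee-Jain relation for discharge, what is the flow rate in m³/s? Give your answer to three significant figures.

Q ≈ 0.00228 m³/s

Swamee-Jain (Type II): Q = -0.965·√(gD⁵h_f/L)·ln[ε/(3.7D) + √(3.17ν²L/(gD³h_f))]
√(gD⁵h_f/L) = √(9.81·0.0600⁵·11.6/867) = 3.195×10^-4
ε/(3.7D) = 4.50×10^-4; √(3.17ν²L/(gD³h_f)) = 1.71×10^-4
Q = -0.965·3.195×10^-4·ln(6.210×10^-4) = 0.002276 m³/s
Check: V = 0.805 m/s, Re = 9.47×10^4, f = 0.02452, h_f = 11.7 m ≈ 11.6 m ✓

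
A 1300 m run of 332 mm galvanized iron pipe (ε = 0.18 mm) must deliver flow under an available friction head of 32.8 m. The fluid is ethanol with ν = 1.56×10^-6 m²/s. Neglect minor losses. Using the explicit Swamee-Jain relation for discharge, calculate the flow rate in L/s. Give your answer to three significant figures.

Q ≈ 264 L/s

Swamee-Jain (Type II): Q = -0.965·√(gD⁵h_f/L)·ln[ε/(3.7D) + √(3.17ν²L/(gD³h_f))]
√(gD⁵h_f/L) = √(9.81·0.332⁵·32.8/1300) = 0.03160
ε/(3.7D) = 1.47×10^-4; √(3.17ν²L/(gD³h_f)) = 2.92×10^-5
Q = -0.965·0.03160·ln(1.757×10^-4) = 0.2636 m³/s
Check: V = 3.05 m/s, Re = 6.48×10^5, f = 0.01783, h_f = 33.0 m ≈ 32.8 m ✓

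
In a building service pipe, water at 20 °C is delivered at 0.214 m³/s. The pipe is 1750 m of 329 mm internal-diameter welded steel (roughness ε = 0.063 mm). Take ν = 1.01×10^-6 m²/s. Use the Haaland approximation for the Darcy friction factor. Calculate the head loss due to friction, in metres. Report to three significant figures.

h_f ≈ 25.2 m

V = 4Q/(πD²) = 4·0.214/(π·0.329²) = 2.517 m/s
Re = VD/ν = 2.517·0.329/1.01×10^-6 = 8.20×10^5 → turbulent
ε/D = 0.063/329 = 1.91×10^-4
Haaland: f = 0.01467
h_f = f(L/D)V²/(2g) = 0.01467·(1750/0.329)·2.517²/(2·9.81) = 25.20 m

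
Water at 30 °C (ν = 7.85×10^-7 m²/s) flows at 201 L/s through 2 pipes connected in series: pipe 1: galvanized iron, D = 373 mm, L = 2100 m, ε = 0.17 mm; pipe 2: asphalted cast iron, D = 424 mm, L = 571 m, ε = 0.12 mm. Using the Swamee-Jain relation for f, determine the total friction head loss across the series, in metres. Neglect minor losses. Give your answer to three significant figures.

H ≈ 18.8 m

Pipe 1: V = 1.839 m/s, Re = 8.74×10^5, ε/D = 4.56×10^-4, f = 0.01707, h_1 = f(L/D)V²/2g = 16.57 m
Pipe 2: V = 1.424 m/s, Re = 7.69×10^5, ε/D = 2.83×10^-4, f = 0.01581, h_2 = f(L/D)V²/2g = 2.199 m
Series → Q common, losses add: H = Σh = 18.77 m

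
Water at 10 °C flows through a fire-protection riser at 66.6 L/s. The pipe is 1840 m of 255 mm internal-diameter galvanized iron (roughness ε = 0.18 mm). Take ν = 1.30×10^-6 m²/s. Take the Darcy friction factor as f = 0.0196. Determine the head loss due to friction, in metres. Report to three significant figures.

h_f ≈ 12.3 m

V = 4Q/(πD²) = 4·0.0666/(π·0.255²) = 1.304 m/s
h_f = f(L/D)V²/(2g) = 0.01960·(1840/0.255)·1.304²/(2·9.81) = 12.26 m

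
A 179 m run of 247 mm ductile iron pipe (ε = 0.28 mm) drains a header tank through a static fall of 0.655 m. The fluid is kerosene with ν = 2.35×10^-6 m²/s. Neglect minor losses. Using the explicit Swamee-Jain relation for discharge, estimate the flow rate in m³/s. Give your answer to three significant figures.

Swamee-Jain (Type II): Q = -0.965·√(gD⁵h_f/L)·ln[ε/(3.7D) + √(3.17ν²L/(gD³h_f))]
√(gD⁵h_f/L) = √(9.81·0.247⁵·0.655/179) = 0.005745
ε/(3.7D) = 3.06×10^-4; √(3.17ν²L/(gD³h_f)) = 1.80×10^-4
Q = -0.965·0.005745·ln(4.863×10^-4) = 0.04229 m³/s
Check: V = 0.883 m/s, Re = 9.28×10^4, f = 0.02295, h_f = 0.660 m ≈ 0.655 m ✓

Q ≈ 0.0423 m³/s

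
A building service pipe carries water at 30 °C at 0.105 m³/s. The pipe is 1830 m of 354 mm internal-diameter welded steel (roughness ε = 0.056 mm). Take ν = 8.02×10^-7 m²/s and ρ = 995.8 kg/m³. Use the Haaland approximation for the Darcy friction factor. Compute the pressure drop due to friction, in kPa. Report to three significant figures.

Δp ≈ 43.9 kPa

V = 4Q/(πD²) = 4·0.105/(π·0.354²) = 1.067 m/s
Re = VD/ν = 1.067·0.354/8.02×10^-7 = 4.71×10^5 → turbulent
ε/D = 0.056/354 = 1.58×10^-4
Haaland: f = 0.01497
h_f = f(L/D)V²/(2g) = 0.01497·(1830/0.354)·1.067²/(2·9.81) = 4.489 m
Δp = ρg·h_f = 995.8·9.81·4.489 = 43.85 kPa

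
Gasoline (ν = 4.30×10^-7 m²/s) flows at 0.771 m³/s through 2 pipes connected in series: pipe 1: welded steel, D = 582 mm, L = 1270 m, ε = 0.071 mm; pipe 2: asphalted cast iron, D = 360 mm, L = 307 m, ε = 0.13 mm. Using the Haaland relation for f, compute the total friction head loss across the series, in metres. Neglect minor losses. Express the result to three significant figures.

Pipe 1: V = 2.898 m/s, Re = 3.92×10^6, ε/D = 1.22×10^-4, f = 0.01281, h_1 = f(L/D)V²/2g = 11.97 m
Pipe 2: V = 7.575 m/s, Re = 6.34×10^6, ε/D = 3.61×10^-4, f = 0.01567, h_2 = f(L/D)V²/2g = 39.07 m
Series → Q common, losses add: H = Σh = 51.04 m

H ≈ 51.0 m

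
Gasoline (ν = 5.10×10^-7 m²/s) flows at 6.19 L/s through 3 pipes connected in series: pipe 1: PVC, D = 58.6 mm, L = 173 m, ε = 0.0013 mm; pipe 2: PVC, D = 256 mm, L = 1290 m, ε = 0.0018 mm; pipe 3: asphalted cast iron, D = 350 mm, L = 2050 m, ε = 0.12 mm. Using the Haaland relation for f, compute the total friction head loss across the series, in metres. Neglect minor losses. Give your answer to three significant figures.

H ≈ 11.9 m

Pipe 1: V = 2.295 m/s, Re = 2.64×10^5, ε/D = 2.22×10^-5, f = 0.01487, h_1 = f(L/D)V²/2g = 11.78 m
Pipe 2: V = 0.1203 m/s, Re = 6.04×10^4, ε/D = 7.03×10^-6, f = 0.01988, h_2 = f(L/D)V²/2g = 0.07384 m
Pipe 3: V = 0.06434 m/s, Re = 4.42×10^4, ε/D = 3.43×10^-4, f = 0.02228, h_3 = f(L/D)V²/2g = 0.02753 m
Series → Q common, losses add: H = Σh = 11.88 m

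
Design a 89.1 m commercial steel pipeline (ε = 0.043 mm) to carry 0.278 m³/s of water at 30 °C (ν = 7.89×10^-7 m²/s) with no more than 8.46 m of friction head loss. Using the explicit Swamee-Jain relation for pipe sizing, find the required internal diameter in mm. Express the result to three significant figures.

Swamee-Jain (Type III): D = 0.66·[ε^1.25·(LQ²/(gh_f))^4.75 + ν·Q^9.4·(L/(gh_f))^5.2]^0.04
LQ²/(gh_f) = 0.08297; L/(gh_f) = 1.074
Term 1 = ε^1.25·(…)^4.75 = 2.55×10^-11; Term 2 = ν·Q^9.4·(…)^5.2 = 6.78×10^-12
D = 0.66·(2.55×10^-11 + 6.78×10^-12)^0.04 = 0.2511 m = 251 mm
Check: V = 5.61 m/s, Re = 1.79×10^6, f = 0.01402, h_f = 7.98 m ≈ 8.46 m ✓

D ≈ 251 mm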